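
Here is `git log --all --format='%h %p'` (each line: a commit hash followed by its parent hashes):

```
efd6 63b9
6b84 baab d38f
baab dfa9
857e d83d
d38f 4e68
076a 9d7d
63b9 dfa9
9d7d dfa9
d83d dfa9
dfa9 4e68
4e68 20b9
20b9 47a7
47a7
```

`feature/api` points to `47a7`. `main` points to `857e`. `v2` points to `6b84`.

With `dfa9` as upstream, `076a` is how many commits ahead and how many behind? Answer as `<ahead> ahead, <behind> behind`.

2 ahead, 0 behind

Reachable from 076a: {076a, 20b9, 47a7, 4e68, 9d7d, dfa9}.
Reachable from dfa9: {20b9, 47a7, 4e68, dfa9}.
Only in 076a's history (ahead): {076a, 9d7d} — 2.
Only in dfa9's history (behind): {} — 0.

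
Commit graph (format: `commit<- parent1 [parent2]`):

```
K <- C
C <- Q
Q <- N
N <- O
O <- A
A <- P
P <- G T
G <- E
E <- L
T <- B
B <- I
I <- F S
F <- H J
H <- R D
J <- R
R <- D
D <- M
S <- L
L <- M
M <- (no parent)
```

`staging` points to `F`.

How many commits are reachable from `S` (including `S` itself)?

Walking parent pointers from S: reachable set = {L, M, S}.
That is 3 commits.

3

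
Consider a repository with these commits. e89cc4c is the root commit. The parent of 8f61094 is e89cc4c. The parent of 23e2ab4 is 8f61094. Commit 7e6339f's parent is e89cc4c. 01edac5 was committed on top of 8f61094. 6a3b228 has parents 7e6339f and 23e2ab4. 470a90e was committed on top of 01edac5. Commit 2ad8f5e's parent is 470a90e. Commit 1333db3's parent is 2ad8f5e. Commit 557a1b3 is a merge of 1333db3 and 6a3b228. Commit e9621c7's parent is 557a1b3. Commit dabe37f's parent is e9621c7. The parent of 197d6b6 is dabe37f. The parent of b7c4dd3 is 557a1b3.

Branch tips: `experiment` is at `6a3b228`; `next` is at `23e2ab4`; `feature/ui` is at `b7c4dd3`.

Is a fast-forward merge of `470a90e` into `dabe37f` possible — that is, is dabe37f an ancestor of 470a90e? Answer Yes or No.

No

A fast-forward from dabe37f to 470a90e is possible iff dabe37f is an ancestor of 470a90e.
Ancestors of 470a90e: {01edac5, 470a90e, 8f61094, e89cc4c}.
dabe37f is not among them, so fast-forward is not possible.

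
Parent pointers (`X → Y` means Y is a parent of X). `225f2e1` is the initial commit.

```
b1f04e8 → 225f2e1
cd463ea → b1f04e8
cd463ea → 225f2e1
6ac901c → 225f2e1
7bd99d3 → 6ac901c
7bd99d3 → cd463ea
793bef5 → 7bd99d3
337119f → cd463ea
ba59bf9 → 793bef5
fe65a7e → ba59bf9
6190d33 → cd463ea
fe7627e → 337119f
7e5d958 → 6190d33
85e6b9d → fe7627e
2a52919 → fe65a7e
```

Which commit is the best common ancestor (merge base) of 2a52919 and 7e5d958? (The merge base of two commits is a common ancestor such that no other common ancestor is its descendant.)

cd463ea

Ancestors of 2a52919: {225f2e1, 2a52919, 6ac901c, 793bef5, 7bd99d3, b1f04e8, ba59bf9, cd463ea, fe65a7e}.
Ancestors of 7e5d958: {225f2e1, 6190d33, 7e5d958, b1f04e8, cd463ea}.
Common ancestors: {225f2e1, b1f04e8, cd463ea}.
Among these, cd463ea is not an ancestor of any other common ancestor — it is the merge base.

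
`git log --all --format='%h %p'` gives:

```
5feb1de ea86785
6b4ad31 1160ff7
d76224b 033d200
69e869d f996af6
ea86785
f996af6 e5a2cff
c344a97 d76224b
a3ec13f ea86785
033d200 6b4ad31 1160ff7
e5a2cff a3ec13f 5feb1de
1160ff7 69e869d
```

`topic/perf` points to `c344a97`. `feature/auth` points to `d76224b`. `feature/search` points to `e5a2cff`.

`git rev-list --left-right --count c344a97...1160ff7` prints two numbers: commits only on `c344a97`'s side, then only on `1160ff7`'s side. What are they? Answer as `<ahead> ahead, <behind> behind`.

4 ahead, 0 behind

Reachable from c344a97: {033d200, 1160ff7, 5feb1de, 69e869d, 6b4ad31, a3ec13f, c344a97, d76224b, e5a2cff, ea86785, f996af6}.
Reachable from 1160ff7: {1160ff7, 5feb1de, 69e869d, a3ec13f, e5a2cff, ea86785, f996af6}.
Only in c344a97's history (ahead): {033d200, 6b4ad31, c344a97, d76224b} — 4.
Only in 1160ff7's history (behind): {} — 0.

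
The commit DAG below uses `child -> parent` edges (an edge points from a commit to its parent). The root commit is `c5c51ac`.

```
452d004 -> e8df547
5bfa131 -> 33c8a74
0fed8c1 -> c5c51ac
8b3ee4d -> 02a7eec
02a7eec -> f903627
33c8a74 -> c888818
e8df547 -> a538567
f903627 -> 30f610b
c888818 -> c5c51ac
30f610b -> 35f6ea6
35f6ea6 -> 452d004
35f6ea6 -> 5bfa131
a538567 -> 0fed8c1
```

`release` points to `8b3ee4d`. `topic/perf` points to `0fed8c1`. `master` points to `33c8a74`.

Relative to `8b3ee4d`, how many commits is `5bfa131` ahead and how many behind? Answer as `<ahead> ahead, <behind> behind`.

Reachable from 5bfa131: {33c8a74, 5bfa131, c5c51ac, c888818}.
Reachable from 8b3ee4d: {02a7eec, 0fed8c1, 30f610b, 33c8a74, 35f6ea6, 452d004, 5bfa131, 8b3ee4d, a538567, c5c51ac, c888818, e8df547, f903627}.
Only in 5bfa131's history (ahead): {} — 0.
Only in 8b3ee4d's history (behind): {02a7eec, 0fed8c1, 30f610b, 35f6ea6, 452d004, 8b3ee4d, a538567, e8df547, f903627} — 9.

0 ahead, 9 behind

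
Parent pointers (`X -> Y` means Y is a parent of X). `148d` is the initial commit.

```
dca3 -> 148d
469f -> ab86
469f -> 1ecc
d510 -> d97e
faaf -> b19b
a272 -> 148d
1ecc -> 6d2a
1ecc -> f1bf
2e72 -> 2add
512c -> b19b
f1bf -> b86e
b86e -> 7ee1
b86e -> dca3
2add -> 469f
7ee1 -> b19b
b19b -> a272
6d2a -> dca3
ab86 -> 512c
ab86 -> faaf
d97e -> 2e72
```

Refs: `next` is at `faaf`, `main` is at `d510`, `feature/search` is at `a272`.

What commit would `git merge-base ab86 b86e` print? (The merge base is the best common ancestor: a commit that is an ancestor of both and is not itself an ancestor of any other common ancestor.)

Ancestors of ab86: {148d, 512c, a272, ab86, b19b, faaf}.
Ancestors of b86e: {148d, 7ee1, a272, b19b, b86e, dca3}.
Common ancestors: {148d, a272, b19b}.
Among these, b19b is not an ancestor of any other common ancestor — it is the merge base.

b19b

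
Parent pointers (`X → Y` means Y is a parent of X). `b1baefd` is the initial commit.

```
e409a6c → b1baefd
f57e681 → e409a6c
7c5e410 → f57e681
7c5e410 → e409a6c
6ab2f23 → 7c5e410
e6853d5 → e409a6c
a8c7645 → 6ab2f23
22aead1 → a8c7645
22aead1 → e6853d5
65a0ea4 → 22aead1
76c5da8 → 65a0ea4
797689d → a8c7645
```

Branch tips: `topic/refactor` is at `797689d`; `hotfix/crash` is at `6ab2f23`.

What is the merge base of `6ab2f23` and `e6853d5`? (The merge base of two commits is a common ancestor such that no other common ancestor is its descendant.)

Ancestors of 6ab2f23: {6ab2f23, 7c5e410, b1baefd, e409a6c, f57e681}.
Ancestors of e6853d5: {b1baefd, e409a6c, e6853d5}.
Common ancestors: {b1baefd, e409a6c}.
Among these, e409a6c is not an ancestor of any other common ancestor — it is the merge base.

e409a6c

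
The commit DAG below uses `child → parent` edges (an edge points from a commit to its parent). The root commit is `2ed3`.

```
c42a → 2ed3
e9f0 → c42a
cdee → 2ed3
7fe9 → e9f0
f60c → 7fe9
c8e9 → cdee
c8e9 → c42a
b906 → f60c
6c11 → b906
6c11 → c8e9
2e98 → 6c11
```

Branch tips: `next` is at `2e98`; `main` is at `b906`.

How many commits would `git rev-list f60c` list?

5

Walking parent pointers from f60c: reachable set = {2ed3, 7fe9, c42a, e9f0, f60c}.
That is 5 commits.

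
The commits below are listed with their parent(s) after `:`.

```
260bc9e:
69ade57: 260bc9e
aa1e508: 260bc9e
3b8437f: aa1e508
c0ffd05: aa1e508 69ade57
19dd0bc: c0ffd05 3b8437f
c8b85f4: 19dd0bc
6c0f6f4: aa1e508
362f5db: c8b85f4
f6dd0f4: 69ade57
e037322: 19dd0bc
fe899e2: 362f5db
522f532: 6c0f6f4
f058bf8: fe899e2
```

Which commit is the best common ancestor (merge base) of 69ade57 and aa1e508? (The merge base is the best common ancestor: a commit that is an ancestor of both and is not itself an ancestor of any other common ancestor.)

260bc9e

Ancestors of 69ade57: {260bc9e, 69ade57}.
Ancestors of aa1e508: {260bc9e, aa1e508}.
Common ancestors: {260bc9e}.
The only common ancestor is 260bc9e, so it is the merge base.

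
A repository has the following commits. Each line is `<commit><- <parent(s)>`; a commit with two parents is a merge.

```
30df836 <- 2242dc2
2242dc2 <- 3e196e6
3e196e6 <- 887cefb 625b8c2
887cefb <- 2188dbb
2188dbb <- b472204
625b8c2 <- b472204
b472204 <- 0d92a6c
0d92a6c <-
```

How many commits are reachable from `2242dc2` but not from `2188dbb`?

4

Reachable from 2242dc2: {0d92a6c, 2188dbb, 2242dc2, 3e196e6, 625b8c2, 887cefb, b472204}.
Reachable from 2188dbb: {0d92a6c, 2188dbb, b472204}.
In 2242dc2's history but not 2188dbb's: {2242dc2, 3e196e6, 625b8c2, 887cefb} — 4 commits.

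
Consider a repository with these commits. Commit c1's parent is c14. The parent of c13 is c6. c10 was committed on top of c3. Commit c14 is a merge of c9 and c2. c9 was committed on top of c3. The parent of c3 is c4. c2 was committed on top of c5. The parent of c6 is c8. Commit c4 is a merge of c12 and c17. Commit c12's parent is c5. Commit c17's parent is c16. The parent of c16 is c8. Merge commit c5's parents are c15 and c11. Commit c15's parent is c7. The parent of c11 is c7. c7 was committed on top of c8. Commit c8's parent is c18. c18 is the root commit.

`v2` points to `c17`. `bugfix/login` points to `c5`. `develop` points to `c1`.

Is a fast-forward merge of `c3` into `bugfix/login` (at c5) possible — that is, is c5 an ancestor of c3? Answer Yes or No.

A fast-forward from c5 to c3 is possible iff c5 is an ancestor of c3.
Ancestors of c3: {c11, c12, c15, c16, c17, c18, c3, c4, c5, c7, c8}.
c5 is among them, so fast-forward is possible.

Yes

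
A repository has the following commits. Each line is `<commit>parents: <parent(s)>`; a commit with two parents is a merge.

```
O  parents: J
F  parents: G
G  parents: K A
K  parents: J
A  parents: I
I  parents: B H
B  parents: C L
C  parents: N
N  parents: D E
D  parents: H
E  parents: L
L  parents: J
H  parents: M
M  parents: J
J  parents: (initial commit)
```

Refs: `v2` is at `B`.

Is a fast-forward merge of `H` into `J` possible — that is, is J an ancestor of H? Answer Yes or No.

A fast-forward from J to H is possible iff J is an ancestor of H.
Ancestors of H: {H, J, M}.
J is among them, so fast-forward is possible.

Yes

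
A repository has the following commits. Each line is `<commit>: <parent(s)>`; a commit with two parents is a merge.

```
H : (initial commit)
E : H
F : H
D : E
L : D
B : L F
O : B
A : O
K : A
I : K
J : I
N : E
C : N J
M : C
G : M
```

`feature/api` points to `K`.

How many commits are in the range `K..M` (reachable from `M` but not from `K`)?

5

Reachable from M: {A, B, C, D, E, F, H, I, J, K, L, M, N, O}.
Reachable from K: {A, B, D, E, F, H, K, L, O}.
In M's history but not K's: {C, I, J, M, N} — 5 commits.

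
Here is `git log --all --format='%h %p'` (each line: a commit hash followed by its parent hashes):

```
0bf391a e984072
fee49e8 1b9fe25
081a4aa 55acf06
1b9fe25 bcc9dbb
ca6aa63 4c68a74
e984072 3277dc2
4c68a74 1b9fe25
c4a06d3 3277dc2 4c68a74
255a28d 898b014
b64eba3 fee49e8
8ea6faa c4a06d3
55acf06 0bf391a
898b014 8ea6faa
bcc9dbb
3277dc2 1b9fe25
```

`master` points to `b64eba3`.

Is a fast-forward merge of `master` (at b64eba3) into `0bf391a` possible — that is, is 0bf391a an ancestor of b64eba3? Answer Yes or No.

No

A fast-forward from 0bf391a to b64eba3 is possible iff 0bf391a is an ancestor of b64eba3.
Ancestors of b64eba3: {1b9fe25, b64eba3, bcc9dbb, fee49e8}.
0bf391a is not among them, so fast-forward is not possible.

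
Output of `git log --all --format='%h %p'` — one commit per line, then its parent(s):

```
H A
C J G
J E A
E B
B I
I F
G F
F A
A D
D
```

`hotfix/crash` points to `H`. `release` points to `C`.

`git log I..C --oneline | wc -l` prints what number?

5

Reachable from C: {A, B, C, D, E, F, G, I, J}.
Reachable from I: {A, D, F, I}.
In C's history but not I's: {B, C, E, G, J} — 5 commits.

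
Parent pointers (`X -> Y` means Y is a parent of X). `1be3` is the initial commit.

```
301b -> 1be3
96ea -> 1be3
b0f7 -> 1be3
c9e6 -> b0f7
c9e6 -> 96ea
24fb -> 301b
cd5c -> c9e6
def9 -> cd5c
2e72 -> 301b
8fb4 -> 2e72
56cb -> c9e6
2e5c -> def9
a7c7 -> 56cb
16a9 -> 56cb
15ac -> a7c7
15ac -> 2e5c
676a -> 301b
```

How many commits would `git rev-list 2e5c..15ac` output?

Reachable from 15ac: {15ac, 1be3, 2e5c, 56cb, 96ea, a7c7, b0f7, c9e6, cd5c, def9}.
Reachable from 2e5c: {1be3, 2e5c, 96ea, b0f7, c9e6, cd5c, def9}.
In 15ac's history but not 2e5c's: {15ac, 56cb, a7c7} — 3 commits.

3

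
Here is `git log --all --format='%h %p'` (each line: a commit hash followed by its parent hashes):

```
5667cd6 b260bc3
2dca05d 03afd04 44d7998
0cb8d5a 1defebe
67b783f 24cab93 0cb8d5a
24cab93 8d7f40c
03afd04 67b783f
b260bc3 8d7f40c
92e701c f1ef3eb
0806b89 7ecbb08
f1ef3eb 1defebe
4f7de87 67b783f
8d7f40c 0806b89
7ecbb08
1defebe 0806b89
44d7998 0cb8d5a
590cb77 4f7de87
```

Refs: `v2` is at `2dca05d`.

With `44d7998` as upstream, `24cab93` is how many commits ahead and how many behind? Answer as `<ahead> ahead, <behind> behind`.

Reachable from 24cab93: {0806b89, 24cab93, 7ecbb08, 8d7f40c}.
Reachable from 44d7998: {0806b89, 0cb8d5a, 1defebe, 44d7998, 7ecbb08}.
Only in 24cab93's history (ahead): {24cab93, 8d7f40c} — 2.
Only in 44d7998's history (behind): {0cb8d5a, 1defebe, 44d7998} — 3.

2 ahead, 3 behind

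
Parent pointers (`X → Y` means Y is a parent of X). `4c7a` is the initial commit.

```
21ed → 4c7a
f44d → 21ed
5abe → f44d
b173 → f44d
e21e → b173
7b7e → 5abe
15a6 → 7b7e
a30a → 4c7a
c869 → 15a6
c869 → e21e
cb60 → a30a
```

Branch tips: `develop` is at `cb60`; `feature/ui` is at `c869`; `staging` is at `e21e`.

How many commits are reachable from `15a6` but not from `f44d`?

Reachable from 15a6: {15a6, 21ed, 4c7a, 5abe, 7b7e, f44d}.
Reachable from f44d: {21ed, 4c7a, f44d}.
In 15a6's history but not f44d's: {15a6, 5abe, 7b7e} — 3 commits.

3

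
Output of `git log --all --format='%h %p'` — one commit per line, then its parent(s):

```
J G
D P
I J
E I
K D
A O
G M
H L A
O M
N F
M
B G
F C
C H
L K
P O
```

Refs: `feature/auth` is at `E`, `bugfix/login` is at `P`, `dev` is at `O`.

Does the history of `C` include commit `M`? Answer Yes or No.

Yes

Ancestors of C (commits reachable by following parents): {A, C, D, H, K, L, M, O, P}.
M is in that set, so it is an ancestor of C.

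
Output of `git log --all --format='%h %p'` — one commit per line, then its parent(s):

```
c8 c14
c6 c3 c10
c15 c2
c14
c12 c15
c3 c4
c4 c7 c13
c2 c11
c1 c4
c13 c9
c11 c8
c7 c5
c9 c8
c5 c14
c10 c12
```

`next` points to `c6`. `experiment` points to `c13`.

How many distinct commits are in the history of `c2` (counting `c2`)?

Walking parent pointers from c2: reachable set = {c11, c14, c2, c8}.
That is 4 commits.

4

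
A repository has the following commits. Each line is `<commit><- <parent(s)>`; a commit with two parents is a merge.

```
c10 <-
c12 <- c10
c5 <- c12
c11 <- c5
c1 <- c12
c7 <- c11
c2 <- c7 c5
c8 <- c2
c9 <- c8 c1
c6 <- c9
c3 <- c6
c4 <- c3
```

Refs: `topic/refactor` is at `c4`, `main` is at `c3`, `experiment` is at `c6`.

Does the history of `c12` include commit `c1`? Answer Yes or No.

Ancestors of c12: {c10, c12}.
c1 is not in that set, so it is not an ancestor of c12.

No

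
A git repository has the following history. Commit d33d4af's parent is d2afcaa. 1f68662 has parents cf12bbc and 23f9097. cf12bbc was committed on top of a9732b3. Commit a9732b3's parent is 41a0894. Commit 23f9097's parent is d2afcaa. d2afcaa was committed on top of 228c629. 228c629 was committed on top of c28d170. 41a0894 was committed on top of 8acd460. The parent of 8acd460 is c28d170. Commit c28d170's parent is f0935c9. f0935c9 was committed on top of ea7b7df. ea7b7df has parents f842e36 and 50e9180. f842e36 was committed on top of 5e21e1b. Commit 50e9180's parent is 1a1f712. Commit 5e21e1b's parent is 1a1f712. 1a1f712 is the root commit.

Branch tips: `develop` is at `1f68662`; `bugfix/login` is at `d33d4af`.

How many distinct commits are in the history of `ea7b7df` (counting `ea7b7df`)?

5

Walking parent pointers from ea7b7df: reachable set = {1a1f712, 50e9180, 5e21e1b, ea7b7df, f842e36}.
That is 5 commits.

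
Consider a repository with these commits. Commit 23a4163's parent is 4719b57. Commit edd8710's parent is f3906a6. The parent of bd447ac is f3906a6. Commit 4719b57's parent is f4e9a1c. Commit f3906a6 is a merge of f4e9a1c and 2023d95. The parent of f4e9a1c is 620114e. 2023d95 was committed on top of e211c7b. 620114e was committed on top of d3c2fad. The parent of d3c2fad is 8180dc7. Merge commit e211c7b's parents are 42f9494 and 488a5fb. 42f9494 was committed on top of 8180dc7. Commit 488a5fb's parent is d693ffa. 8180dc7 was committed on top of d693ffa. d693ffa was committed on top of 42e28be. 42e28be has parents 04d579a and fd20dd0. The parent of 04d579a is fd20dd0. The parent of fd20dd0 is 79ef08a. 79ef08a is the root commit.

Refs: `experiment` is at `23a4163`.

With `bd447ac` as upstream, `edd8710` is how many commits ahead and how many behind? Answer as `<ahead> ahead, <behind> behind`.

1 ahead, 1 behind

Reachable from edd8710: {04d579a, 2023d95, 42e28be, 42f9494, 488a5fb, 620114e, 79ef08a, 8180dc7, d3c2fad, d693ffa, e211c7b, edd8710, f3906a6, f4e9a1c, fd20dd0}.
Reachable from bd447ac: {04d579a, 2023d95, 42e28be, 42f9494, 488a5fb, 620114e, 79ef08a, 8180dc7, bd447ac, d3c2fad, d693ffa, e211c7b, f3906a6, f4e9a1c, fd20dd0}.
Only in edd8710's history (ahead): {edd8710} — 1.
Only in bd447ac's history (behind): {bd447ac} — 1.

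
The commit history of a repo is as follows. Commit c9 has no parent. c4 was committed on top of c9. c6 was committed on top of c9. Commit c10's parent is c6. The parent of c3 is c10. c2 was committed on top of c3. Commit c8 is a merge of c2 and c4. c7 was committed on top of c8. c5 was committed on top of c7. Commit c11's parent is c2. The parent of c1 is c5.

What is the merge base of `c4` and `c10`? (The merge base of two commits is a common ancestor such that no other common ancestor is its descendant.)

c9

Ancestors of c4: {c4, c9}.
Ancestors of c10: {c10, c6, c9}.
Common ancestors: {c9}.
The only common ancestor is c9, so it is the merge base.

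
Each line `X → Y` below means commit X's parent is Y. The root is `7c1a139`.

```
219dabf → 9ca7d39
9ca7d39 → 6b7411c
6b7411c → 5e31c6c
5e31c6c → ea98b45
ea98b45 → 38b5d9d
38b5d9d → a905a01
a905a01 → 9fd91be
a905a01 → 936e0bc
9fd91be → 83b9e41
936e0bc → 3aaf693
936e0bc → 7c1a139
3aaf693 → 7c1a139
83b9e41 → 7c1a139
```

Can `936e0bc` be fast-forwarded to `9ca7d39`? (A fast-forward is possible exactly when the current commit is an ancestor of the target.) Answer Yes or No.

Yes

A fast-forward from 936e0bc to 9ca7d39 is possible iff 936e0bc is an ancestor of 9ca7d39.
Ancestors of 9ca7d39: {38b5d9d, 3aaf693, 5e31c6c, 6b7411c, 7c1a139, 83b9e41, 936e0bc, 9ca7d39, 9fd91be, a905a01, ea98b45}.
936e0bc is among them, so fast-forward is possible.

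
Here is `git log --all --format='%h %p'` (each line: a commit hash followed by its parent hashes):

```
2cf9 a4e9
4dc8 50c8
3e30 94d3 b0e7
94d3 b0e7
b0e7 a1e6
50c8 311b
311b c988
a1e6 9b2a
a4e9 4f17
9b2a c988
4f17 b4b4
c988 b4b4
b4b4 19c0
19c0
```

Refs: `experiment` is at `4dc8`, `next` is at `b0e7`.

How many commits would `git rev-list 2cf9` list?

5

Walking parent pointers from 2cf9: reachable set = {19c0, 2cf9, 4f17, a4e9, b4b4}.
That is 5 commits.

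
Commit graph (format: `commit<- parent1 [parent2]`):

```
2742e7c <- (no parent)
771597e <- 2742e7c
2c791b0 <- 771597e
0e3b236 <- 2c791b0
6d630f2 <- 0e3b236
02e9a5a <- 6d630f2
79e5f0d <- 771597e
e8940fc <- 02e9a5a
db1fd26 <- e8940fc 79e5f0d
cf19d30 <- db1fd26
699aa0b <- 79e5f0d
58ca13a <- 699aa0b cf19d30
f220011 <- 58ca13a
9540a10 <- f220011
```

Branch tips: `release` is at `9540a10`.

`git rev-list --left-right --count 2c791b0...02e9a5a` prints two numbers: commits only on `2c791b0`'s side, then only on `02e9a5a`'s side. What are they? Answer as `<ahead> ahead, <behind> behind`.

0 ahead, 3 behind

Reachable from 2c791b0: {2742e7c, 2c791b0, 771597e}.
Reachable from 02e9a5a: {02e9a5a, 0e3b236, 2742e7c, 2c791b0, 6d630f2, 771597e}.
Only in 2c791b0's history (ahead): {} — 0.
Only in 02e9a5a's history (behind): {02e9a5a, 0e3b236, 6d630f2} — 3.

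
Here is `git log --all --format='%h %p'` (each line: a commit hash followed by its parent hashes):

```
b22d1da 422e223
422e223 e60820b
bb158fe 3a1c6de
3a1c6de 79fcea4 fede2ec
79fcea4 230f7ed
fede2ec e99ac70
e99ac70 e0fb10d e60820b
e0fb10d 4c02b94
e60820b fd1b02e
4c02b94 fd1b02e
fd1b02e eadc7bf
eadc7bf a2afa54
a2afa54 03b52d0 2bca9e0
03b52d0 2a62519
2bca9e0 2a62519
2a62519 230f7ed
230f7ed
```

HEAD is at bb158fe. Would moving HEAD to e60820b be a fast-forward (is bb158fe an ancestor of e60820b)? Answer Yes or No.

No

A fast-forward from bb158fe to e60820b is possible iff bb158fe is an ancestor of e60820b.
Ancestors of e60820b: {03b52d0, 230f7ed, 2a62519, 2bca9e0, a2afa54, e60820b, eadc7bf, fd1b02e}.
bb158fe is not among them, so fast-forward is not possible.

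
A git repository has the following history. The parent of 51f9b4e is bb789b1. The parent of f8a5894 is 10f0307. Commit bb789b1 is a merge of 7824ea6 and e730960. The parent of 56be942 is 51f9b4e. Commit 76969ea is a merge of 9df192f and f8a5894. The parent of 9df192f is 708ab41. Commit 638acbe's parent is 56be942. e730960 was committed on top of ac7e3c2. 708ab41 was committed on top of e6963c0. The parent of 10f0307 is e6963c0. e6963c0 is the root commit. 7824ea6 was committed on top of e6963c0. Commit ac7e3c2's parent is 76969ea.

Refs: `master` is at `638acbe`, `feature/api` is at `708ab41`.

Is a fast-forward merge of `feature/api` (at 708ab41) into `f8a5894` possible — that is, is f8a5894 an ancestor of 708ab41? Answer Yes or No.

No

A fast-forward from f8a5894 to 708ab41 is possible iff f8a5894 is an ancestor of 708ab41.
Ancestors of 708ab41: {708ab41, e6963c0}.
f8a5894 is not among them, so fast-forward is not possible.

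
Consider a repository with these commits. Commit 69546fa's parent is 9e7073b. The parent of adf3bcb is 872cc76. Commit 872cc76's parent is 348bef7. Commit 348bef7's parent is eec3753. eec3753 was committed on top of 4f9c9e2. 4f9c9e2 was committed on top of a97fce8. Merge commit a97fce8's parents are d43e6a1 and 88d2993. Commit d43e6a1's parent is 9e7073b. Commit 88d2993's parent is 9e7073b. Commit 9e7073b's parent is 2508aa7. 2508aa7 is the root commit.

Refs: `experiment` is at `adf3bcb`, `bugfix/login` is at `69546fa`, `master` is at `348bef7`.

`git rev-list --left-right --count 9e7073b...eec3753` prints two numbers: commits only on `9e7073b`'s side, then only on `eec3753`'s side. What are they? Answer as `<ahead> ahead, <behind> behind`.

Reachable from 9e7073b: {2508aa7, 9e7073b}.
Reachable from eec3753: {2508aa7, 4f9c9e2, 88d2993, 9e7073b, a97fce8, d43e6a1, eec3753}.
Only in 9e7073b's history (ahead): {} — 0.
Only in eec3753's history (behind): {4f9c9e2, 88d2993, a97fce8, d43e6a1, eec3753} — 5.

0 ahead, 5 behind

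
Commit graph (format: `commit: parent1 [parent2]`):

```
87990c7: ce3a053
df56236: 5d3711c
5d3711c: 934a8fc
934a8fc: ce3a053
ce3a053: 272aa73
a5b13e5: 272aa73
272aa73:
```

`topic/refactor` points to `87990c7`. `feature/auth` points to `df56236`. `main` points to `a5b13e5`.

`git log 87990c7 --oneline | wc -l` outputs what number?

Walking parent pointers from 87990c7: reachable set = {272aa73, 87990c7, ce3a053}.
That is 3 commits.

3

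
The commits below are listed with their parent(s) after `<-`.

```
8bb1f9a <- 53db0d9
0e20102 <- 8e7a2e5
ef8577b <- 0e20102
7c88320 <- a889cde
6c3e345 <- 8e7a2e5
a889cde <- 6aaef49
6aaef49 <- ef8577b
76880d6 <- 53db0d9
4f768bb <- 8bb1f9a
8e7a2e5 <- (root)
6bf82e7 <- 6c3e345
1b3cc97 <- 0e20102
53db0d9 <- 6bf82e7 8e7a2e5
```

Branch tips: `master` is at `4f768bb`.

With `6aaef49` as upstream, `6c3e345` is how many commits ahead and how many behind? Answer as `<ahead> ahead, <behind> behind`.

Reachable from 6c3e345: {6c3e345, 8e7a2e5}.
Reachable from 6aaef49: {0e20102, 6aaef49, 8e7a2e5, ef8577b}.
Only in 6c3e345's history (ahead): {6c3e345} — 1.
Only in 6aaef49's history (behind): {0e20102, 6aaef49, ef8577b} — 3.

1 ahead, 3 behind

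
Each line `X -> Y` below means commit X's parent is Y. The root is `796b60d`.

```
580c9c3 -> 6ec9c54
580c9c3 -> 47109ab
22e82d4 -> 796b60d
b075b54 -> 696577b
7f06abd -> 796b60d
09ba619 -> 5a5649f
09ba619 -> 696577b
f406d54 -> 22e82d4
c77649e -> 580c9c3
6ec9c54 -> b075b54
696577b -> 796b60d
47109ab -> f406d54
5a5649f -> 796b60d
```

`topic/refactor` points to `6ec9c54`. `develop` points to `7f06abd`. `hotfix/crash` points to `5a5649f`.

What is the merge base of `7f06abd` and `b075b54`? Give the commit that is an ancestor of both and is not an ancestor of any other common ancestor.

796b60d

Ancestors of 7f06abd: {796b60d, 7f06abd}.
Ancestors of b075b54: {696577b, 796b60d, b075b54}.
Common ancestors: {796b60d}.
The only common ancestor is 796b60d, so it is the merge base.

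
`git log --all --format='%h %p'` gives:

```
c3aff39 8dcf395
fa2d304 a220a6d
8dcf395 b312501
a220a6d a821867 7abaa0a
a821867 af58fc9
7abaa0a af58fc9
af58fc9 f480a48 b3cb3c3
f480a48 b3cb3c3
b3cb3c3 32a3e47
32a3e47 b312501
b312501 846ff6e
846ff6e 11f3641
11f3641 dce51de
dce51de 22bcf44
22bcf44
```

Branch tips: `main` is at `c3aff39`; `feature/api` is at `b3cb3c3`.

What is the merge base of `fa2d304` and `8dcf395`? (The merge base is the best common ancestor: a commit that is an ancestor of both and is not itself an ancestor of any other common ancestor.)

b312501

Ancestors of fa2d304: {11f3641, 22bcf44, 32a3e47, 7abaa0a, 846ff6e, a220a6d, a821867, af58fc9, b312501, b3cb3c3, dce51de, f480a48, fa2d304}.
Ancestors of 8dcf395: {11f3641, 22bcf44, 846ff6e, 8dcf395, b312501, dce51de}.
Common ancestors: {11f3641, 22bcf44, 846ff6e, b312501, dce51de}.
Among these, b312501 is not an ancestor of any other common ancestor — it is the merge base.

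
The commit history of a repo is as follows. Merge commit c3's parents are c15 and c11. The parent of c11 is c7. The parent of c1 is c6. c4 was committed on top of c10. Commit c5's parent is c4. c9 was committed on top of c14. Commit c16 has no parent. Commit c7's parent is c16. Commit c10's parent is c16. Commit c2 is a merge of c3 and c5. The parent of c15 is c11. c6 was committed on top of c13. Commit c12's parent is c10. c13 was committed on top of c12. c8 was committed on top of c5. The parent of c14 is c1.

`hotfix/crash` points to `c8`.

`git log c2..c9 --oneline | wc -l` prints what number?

Reachable from c9: {c1, c10, c12, c13, c14, c16, c6, c9}.
Reachable from c2: {c10, c11, c15, c16, c2, c3, c4, c5, c7}.
In c9's history but not c2's: {c1, c12, c13, c14, c6, c9} — 6 commits.

6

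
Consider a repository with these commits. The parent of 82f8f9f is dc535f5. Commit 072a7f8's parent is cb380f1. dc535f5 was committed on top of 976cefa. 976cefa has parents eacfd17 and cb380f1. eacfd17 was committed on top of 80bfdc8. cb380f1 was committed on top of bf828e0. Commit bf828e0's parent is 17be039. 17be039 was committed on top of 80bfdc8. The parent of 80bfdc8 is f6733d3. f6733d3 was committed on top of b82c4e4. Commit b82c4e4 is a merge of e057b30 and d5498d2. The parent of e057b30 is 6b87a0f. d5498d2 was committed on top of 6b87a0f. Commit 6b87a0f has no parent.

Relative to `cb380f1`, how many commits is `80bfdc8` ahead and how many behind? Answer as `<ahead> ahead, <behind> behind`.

Reachable from 80bfdc8: {6b87a0f, 80bfdc8, b82c4e4, d5498d2, e057b30, f6733d3}.
Reachable from cb380f1: {17be039, 6b87a0f, 80bfdc8, b82c4e4, bf828e0, cb380f1, d5498d2, e057b30, f6733d3}.
Only in 80bfdc8's history (ahead): {} — 0.
Only in cb380f1's history (behind): {17be039, bf828e0, cb380f1} — 3.

0 ahead, 3 behind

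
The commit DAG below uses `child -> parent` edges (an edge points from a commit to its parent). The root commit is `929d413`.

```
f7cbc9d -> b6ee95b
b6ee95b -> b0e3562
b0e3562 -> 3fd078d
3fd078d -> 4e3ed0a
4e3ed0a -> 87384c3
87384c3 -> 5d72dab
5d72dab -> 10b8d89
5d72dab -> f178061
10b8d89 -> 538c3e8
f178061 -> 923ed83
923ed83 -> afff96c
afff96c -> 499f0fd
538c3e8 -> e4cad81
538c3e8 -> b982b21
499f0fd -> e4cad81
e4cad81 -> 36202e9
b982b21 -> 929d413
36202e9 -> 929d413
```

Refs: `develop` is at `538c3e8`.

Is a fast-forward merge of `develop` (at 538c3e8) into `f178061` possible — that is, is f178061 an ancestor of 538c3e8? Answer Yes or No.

No

A fast-forward from f178061 to 538c3e8 is possible iff f178061 is an ancestor of 538c3e8.
Ancestors of 538c3e8: {36202e9, 538c3e8, 929d413, b982b21, e4cad81}.
f178061 is not among them, so fast-forward is not possible.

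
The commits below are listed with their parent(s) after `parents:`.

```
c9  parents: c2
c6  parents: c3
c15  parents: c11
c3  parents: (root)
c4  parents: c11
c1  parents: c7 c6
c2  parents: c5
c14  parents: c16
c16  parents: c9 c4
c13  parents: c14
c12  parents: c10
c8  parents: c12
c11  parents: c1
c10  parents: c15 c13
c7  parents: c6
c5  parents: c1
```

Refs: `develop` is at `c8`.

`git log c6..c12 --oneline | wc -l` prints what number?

13

Reachable from c12: {c1, c10, c11, c12, c13, c14, c15, c16, c2, c3, c4, c5, c6, c7, c9}.
Reachable from c6: {c3, c6}.
In c12's history but not c6's: {c1, c10, c11, c12, c13, c14, c15, c16, c2, c4, c5, c7, c9} — 13 commits.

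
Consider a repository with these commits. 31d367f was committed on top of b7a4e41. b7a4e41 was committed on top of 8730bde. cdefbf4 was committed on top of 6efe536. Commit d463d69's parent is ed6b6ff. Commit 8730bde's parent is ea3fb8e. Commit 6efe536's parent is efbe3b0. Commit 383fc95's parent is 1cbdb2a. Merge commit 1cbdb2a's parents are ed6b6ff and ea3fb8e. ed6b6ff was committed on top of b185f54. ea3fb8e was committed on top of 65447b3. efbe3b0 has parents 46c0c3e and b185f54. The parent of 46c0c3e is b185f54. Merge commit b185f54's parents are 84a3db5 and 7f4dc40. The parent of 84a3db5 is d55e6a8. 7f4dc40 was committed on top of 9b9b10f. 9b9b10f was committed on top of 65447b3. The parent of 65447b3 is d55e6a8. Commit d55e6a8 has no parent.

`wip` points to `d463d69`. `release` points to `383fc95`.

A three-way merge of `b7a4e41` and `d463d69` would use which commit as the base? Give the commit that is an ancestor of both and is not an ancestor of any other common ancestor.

65447b3

Ancestors of b7a4e41: {65447b3, 8730bde, b7a4e41, d55e6a8, ea3fb8e}.
Ancestors of d463d69: {65447b3, 7f4dc40, 84a3db5, 9b9b10f, b185f54, d463d69, d55e6a8, ed6b6ff}.
Common ancestors: {65447b3, d55e6a8}.
Among these, 65447b3 is not an ancestor of any other common ancestor — it is the merge base.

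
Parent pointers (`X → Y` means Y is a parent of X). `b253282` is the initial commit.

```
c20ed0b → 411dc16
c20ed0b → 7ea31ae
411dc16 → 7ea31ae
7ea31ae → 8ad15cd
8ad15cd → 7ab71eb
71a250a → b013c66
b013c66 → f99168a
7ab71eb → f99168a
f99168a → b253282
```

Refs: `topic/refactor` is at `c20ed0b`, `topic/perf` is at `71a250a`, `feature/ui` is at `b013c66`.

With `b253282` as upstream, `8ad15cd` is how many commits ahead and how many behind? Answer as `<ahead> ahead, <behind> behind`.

3 ahead, 0 behind

Reachable from 8ad15cd: {7ab71eb, 8ad15cd, b253282, f99168a}.
Reachable from b253282: {b253282}.
Only in 8ad15cd's history (ahead): {7ab71eb, 8ad15cd, f99168a} — 3.
Only in b253282's history (behind): {} — 0.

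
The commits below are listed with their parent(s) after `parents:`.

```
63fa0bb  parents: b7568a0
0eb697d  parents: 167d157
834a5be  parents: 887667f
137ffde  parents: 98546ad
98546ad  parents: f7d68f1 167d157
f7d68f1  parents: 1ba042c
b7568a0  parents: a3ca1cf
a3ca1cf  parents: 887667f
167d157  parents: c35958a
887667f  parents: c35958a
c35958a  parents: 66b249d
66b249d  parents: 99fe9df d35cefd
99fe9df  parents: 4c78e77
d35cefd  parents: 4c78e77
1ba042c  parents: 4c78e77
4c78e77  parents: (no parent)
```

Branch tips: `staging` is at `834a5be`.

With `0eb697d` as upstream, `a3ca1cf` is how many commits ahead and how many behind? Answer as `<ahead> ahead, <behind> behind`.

2 ahead, 2 behind

Reachable from a3ca1cf: {4c78e77, 66b249d, 887667f, 99fe9df, a3ca1cf, c35958a, d35cefd}.
Reachable from 0eb697d: {0eb697d, 167d157, 4c78e77, 66b249d, 99fe9df, c35958a, d35cefd}.
Only in a3ca1cf's history (ahead): {887667f, a3ca1cf} — 2.
Only in 0eb697d's history (behind): {0eb697d, 167d157} — 2.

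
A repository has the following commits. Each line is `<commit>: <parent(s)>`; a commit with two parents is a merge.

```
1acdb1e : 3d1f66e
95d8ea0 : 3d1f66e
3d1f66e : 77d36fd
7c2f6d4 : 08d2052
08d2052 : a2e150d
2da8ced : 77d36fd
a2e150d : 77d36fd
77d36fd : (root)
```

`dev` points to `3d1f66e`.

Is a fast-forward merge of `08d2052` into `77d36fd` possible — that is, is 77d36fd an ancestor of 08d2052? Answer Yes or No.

A fast-forward from 77d36fd to 08d2052 is possible iff 77d36fd is an ancestor of 08d2052.
Ancestors of 08d2052: {08d2052, 77d36fd, a2e150d}.
77d36fd is among them, so fast-forward is possible.

Yes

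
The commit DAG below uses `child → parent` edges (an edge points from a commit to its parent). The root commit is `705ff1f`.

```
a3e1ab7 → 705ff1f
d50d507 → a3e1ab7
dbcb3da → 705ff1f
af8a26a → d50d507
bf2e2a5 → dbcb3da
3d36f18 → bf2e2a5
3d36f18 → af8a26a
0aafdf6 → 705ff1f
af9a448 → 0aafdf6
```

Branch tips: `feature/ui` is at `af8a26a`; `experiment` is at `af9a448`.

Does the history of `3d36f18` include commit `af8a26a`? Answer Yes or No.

Ancestors of 3d36f18 (commits reachable by following parents): {3d36f18, 705ff1f, a3e1ab7, af8a26a, bf2e2a5, d50d507, dbcb3da}.
af8a26a is in that set, so it is an ancestor of 3d36f18.

Yes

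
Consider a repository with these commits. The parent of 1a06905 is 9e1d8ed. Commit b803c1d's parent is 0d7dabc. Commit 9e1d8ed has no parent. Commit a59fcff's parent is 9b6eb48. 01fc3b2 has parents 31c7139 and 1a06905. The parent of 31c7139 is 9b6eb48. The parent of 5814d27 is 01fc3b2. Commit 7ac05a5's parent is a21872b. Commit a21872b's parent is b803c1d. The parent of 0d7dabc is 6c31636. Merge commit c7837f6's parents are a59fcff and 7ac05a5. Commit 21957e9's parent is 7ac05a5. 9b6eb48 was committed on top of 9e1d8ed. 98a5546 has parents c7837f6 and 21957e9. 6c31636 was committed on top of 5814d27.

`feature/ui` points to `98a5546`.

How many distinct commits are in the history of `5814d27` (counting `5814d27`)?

Walking parent pointers from 5814d27: reachable set = {01fc3b2, 1a06905, 31c7139, 5814d27, 9b6eb48, 9e1d8ed}.
That is 6 commits.

6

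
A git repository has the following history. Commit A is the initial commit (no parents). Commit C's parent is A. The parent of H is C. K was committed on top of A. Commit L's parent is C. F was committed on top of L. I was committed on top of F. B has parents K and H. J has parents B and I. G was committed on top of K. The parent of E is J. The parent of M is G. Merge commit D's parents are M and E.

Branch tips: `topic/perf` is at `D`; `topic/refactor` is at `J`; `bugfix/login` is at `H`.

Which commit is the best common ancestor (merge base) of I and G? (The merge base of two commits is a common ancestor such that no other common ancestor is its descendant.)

Ancestors of I: {A, C, F, I, L}.
Ancestors of G: {A, G, K}.
Common ancestors: {A}.
The only common ancestor is A, so it is the merge base.

A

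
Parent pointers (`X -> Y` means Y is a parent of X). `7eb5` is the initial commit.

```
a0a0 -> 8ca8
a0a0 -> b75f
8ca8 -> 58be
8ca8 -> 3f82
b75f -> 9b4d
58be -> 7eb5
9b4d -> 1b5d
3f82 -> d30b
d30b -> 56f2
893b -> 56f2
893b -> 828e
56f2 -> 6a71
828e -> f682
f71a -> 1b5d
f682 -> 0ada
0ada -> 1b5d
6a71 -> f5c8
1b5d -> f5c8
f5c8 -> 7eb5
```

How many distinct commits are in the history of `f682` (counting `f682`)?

5

Walking parent pointers from f682: reachable set = {0ada, 1b5d, 7eb5, f5c8, f682}.
That is 5 commits.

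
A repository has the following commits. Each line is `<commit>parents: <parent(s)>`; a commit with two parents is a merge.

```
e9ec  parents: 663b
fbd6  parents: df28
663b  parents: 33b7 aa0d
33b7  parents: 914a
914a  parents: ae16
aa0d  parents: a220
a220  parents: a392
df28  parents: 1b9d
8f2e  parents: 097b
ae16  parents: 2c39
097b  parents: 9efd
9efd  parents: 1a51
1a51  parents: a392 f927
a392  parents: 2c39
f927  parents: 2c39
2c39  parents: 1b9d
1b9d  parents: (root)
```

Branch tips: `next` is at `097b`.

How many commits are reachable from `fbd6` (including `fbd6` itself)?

3

Walking parent pointers from fbd6: reachable set = {1b9d, df28, fbd6}.
That is 3 commits.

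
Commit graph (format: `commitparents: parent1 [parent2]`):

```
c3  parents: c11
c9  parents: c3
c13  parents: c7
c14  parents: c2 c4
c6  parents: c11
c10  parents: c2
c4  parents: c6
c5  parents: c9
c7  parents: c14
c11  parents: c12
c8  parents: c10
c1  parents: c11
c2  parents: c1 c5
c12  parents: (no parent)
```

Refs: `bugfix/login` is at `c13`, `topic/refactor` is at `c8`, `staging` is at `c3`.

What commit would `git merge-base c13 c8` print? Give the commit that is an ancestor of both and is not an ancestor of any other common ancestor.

Ancestors of c13: {c1, c11, c12, c13, c14, c2, c3, c4, c5, c6, c7, c9}.
Ancestors of c8: {c1, c10, c11, c12, c2, c3, c5, c8, c9}.
Common ancestors: {c1, c11, c12, c2, c3, c5, c9}.
Among these, c2 is not an ancestor of any other common ancestor — it is the merge base.

c2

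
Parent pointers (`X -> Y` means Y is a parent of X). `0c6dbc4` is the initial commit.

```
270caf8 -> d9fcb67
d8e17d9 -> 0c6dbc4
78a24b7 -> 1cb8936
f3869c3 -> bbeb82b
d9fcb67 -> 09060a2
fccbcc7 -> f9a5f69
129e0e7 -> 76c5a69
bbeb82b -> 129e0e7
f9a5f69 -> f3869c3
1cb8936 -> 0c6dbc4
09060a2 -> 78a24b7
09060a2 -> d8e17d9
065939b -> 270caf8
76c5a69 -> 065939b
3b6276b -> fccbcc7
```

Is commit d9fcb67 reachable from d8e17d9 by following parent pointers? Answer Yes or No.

Ancestors of d8e17d9: {0c6dbc4, d8e17d9}.
d9fcb67 is not in that set, so it is not an ancestor of d8e17d9.

No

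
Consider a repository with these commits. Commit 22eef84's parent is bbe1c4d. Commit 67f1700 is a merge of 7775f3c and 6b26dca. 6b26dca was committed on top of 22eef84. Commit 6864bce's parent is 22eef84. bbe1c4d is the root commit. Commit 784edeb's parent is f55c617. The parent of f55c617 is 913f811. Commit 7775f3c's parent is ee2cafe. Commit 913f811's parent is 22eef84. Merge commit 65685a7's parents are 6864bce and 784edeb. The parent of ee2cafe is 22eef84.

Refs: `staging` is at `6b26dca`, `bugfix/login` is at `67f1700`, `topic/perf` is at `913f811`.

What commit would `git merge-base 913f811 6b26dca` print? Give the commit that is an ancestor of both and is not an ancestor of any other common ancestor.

Ancestors of 913f811: {22eef84, 913f811, bbe1c4d}.
Ancestors of 6b26dca: {22eef84, 6b26dca, bbe1c4d}.
Common ancestors: {22eef84, bbe1c4d}.
Among these, 22eef84 is not an ancestor of any other common ancestor — it is the merge base.

22eef84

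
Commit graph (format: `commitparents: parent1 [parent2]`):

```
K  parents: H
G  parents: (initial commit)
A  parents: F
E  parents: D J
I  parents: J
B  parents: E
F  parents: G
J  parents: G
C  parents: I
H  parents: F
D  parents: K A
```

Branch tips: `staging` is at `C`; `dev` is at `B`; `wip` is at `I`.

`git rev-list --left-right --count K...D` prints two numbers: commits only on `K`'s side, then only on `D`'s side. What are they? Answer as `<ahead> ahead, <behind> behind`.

Reachable from K: {F, G, H, K}.
Reachable from D: {A, D, F, G, H, K}.
Only in K's history (ahead): {} — 0.
Only in D's history (behind): {A, D} — 2.

0 ahead, 2 behind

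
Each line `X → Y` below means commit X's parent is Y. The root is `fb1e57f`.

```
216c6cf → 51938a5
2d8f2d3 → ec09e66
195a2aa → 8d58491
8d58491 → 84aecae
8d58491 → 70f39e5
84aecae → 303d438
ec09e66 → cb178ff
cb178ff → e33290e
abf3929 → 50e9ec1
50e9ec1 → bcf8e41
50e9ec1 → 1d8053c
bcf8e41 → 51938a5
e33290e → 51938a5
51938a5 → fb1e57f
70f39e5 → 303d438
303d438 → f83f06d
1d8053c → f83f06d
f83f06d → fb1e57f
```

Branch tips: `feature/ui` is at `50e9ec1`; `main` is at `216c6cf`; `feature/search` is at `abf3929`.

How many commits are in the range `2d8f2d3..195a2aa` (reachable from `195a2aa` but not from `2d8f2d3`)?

6

Reachable from 195a2aa: {195a2aa, 303d438, 70f39e5, 84aecae, 8d58491, f83f06d, fb1e57f}.
Reachable from 2d8f2d3: {2d8f2d3, 51938a5, cb178ff, e33290e, ec09e66, fb1e57f}.
In 195a2aa's history but not 2d8f2d3's: {195a2aa, 303d438, 70f39e5, 84aecae, 8d58491, f83f06d} — 6 commits.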